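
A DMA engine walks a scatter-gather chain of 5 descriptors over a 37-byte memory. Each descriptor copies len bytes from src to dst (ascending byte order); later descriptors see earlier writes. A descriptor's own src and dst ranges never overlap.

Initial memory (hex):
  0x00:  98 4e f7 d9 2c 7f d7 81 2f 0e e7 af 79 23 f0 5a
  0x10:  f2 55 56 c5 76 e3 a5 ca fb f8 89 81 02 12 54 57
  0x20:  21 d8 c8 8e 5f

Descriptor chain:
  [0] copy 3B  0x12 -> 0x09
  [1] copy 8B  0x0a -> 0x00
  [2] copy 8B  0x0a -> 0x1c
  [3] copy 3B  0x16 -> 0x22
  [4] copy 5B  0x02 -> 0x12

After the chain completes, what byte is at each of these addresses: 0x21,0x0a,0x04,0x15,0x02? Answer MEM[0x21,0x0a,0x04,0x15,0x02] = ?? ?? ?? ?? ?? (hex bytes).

  after D0: wrote 3B at 0x09 = 56c576
  after D1: wrote 8B at 0x00 = c5767923f05af255
  after D2: wrote 8B at 0x1c = c5767923f05af255
  after D3: wrote 3B at 0x22 = a5cafb
  after D4: wrote 5B at 0x12 = 7923f05af2
query mem[0x21]=0x5a, mem[0x0a]=0xc5, mem[0x04]=0xf0, mem[0x15]=0x5a, mem[0x02]=0x79

MEM[0x21,0x0a,0x04,0x15,0x02] = 5a c5 f0 5a 79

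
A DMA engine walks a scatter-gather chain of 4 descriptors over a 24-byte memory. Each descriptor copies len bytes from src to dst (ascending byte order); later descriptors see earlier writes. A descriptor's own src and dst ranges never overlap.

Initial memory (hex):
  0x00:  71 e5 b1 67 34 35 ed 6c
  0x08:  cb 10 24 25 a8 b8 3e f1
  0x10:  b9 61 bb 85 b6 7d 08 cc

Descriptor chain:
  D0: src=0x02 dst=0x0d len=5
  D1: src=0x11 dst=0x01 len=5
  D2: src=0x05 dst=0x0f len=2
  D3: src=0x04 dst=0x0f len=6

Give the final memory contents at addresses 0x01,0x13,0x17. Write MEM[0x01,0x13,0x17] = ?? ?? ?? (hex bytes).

#0 dst[0x0d+5] := {0xb1,0x67,0x34,0x35,0xed}
#1 dst[0x01+5] := {0xed,0xbb,0x85,0xb6,0x7d}
#2 dst[0x0f+2] := {0x7d,0xed}
#3 dst[0x0f+6] := {0xb6,0x7d,0xed,0x6c,0xcb,0x10}
query mem[0x01]=0xed, mem[0x13]=0xcb, mem[0x17]=0xcc

MEM[0x01,0x13,0x17] = ed cb cc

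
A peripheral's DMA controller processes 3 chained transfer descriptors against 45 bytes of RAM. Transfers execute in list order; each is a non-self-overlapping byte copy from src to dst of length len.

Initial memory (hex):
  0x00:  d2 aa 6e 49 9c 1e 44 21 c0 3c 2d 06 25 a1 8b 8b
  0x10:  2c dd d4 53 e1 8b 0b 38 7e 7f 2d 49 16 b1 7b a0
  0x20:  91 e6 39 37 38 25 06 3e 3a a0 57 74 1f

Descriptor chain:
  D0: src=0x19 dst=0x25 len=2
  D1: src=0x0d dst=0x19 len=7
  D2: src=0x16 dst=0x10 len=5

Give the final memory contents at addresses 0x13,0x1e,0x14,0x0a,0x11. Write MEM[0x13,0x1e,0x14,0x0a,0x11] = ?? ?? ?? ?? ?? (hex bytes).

MEM[0x13,0x1e,0x14,0x0a,0x11] = a1 d4 8b 2d 38

  after D0: wrote 2B at 0x25 = 7f2d
  after D1: wrote 7B at 0x19 = a18b8b2cddd453
  after D2: wrote 5B at 0x10 = 0b387ea18b
query mem[0x13]=0xa1, mem[0x1e]=0xd4, mem[0x14]=0x8b, mem[0x0a]=0x2d, mem[0x11]=0x38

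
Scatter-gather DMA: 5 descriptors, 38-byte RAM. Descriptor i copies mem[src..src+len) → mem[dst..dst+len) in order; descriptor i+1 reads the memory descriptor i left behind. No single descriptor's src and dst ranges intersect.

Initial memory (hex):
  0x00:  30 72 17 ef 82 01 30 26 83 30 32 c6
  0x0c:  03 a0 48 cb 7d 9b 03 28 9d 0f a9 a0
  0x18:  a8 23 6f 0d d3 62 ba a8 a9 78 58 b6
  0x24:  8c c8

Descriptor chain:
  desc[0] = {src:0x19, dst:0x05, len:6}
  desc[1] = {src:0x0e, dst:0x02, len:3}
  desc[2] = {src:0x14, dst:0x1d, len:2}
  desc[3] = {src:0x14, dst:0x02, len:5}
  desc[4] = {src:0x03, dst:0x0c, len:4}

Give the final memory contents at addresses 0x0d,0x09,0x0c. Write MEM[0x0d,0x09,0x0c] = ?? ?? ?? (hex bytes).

D0: mem[0x05..0x0a] <- [23 6f 0d d3 62 ba]
D1: mem[0x02..0x04] <- [48 cb 7d]
D2: mem[0x1d..0x1e] <- [9d 0f]
D3: mem[0x02..0x06] <- [9d 0f a9 a0 a8]
D4: mem[0x0c..0x0f] <- [0f a9 a0 a8]
query mem[0x0d]=0xa9, mem[0x09]=0x62, mem[0x0c]=0x0f

MEM[0x0d,0x09,0x0c] = a9 62 0f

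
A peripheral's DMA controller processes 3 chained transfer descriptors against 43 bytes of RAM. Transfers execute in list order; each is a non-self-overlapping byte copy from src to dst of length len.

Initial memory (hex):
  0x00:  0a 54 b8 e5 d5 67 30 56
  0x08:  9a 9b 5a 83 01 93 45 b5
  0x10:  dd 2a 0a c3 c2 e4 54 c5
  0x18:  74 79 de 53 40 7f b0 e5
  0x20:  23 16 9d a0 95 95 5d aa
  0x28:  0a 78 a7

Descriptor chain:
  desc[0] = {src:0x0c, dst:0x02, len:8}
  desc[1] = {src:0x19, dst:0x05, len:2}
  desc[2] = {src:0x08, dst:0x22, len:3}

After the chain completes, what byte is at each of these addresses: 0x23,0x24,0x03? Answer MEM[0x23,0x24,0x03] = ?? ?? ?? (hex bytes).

MEM[0x23,0x24,0x03] = c3 5a 93

  after D0: wrote 8B at 0x02 = 019345b5dd2a0ac3
  after D1: wrote 2B at 0x05 = 79de
  after D2: wrote 3B at 0x22 = 0ac35a
query mem[0x23]=0xc3, mem[0x24]=0x5a, mem[0x03]=0x93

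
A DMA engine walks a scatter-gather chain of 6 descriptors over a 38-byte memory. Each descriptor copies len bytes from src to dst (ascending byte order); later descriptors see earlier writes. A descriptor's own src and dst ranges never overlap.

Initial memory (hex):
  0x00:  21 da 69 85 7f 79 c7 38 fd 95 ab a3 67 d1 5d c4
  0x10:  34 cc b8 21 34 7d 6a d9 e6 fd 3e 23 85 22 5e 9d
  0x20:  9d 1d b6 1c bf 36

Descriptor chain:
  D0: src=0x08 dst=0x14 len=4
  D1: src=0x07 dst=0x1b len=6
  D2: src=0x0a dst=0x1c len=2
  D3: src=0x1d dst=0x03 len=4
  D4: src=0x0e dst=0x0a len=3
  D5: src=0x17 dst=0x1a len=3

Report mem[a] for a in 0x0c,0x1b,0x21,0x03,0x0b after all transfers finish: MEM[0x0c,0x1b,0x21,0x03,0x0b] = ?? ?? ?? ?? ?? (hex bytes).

#0 dst[0x14+4] := {0xfd,0x95,0xab,0xa3}
#1 dst[0x1b+6] := {0x38,0xfd,0x95,0xab,0xa3,0x67}
#2 dst[0x1c+2] := {0xab,0xa3}
#3 dst[0x03+4] := {0xa3,0xab,0xa3,0x67}
#4 dst[0x0a+3] := {0x5d,0xc4,0x34}
#5 dst[0x1a+3] := {0xa3,0xe6,0xfd}
query mem[0x0c]=0x34, mem[0x1b]=0xe6, mem[0x21]=0x1d, mem[0x03]=0xa3, mem[0x0b]=0xc4

MEM[0x0c,0x1b,0x21,0x03,0x0b] = 34 e6 1d a3 c4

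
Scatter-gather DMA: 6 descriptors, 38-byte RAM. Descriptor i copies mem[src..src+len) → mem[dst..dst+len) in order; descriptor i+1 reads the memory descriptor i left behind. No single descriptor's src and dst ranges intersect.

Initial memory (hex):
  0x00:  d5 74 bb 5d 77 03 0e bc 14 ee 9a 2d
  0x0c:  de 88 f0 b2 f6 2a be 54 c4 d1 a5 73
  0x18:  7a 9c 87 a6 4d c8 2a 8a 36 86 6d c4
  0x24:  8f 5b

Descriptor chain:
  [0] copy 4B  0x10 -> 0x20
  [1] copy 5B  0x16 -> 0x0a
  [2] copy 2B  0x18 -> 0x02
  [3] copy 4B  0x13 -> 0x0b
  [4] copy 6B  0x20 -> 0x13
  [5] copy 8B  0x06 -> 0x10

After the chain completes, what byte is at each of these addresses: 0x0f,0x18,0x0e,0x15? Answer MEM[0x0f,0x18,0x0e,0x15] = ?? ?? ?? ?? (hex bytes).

D0: mem[0x20..0x23] <- [f6 2a be 54]
D1: mem[0x0a..0x0e] <- [a5 73 7a 9c 87]
D2: mem[0x02..0x03] <- [7a 9c]
D3: mem[0x0b..0x0e] <- [54 c4 d1 a5]
D4: mem[0x13..0x18] <- [f6 2a be 54 8f 5b]
D5: mem[0x10..0x17] <- [0e bc 14 ee a5 54 c4 d1]
query mem[0x0f]=0xb2, mem[0x18]=0x5b, mem[0x0e]=0xa5, mem[0x15]=0x54

MEM[0x0f,0x18,0x0e,0x15] = b2 5b a5 54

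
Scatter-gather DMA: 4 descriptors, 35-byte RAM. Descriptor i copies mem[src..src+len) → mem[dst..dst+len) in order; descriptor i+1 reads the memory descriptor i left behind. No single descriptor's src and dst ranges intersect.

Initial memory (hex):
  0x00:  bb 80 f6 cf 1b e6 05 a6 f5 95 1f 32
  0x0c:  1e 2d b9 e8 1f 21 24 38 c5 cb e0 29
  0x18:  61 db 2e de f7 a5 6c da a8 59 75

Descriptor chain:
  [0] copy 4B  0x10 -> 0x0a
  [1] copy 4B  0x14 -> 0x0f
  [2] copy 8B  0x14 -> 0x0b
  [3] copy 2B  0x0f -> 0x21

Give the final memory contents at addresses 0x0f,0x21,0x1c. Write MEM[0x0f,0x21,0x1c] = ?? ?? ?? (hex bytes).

MEM[0x0f,0x21,0x1c] = 61 61 f7

D0: mem[0x0a..0x0d] <- [1f 21 24 38]
D1: mem[0x0f..0x12] <- [c5 cb e0 29]
D2: mem[0x0b..0x12] <- [c5 cb e0 29 61 db 2e de]
D3: mem[0x21..0x22] <- [61 db]
query mem[0x0f]=0x61, mem[0x21]=0x61, mem[0x1c]=0xf7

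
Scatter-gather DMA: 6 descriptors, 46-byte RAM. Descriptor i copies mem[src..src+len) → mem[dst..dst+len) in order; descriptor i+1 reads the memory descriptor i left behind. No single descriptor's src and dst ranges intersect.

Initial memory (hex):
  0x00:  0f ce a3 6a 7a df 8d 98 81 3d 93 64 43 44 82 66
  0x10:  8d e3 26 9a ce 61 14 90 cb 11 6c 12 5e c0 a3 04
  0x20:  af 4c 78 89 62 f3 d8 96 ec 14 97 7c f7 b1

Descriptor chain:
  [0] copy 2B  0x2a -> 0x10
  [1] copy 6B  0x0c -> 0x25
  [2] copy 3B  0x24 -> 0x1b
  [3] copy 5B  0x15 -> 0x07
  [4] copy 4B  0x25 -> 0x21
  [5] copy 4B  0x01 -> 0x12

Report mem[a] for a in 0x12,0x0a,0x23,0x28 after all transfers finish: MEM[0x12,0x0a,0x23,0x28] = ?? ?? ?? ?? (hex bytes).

MEM[0x12,0x0a,0x23,0x28] = ce cb 82 66

#0 dst[0x10+2] := {0x97,0x7c}
#1 dst[0x25+6] := {0x43,0x44,0x82,0x66,0x97,0x7c}
#2 dst[0x1b+3] := {0x62,0x43,0x44}
#3 dst[0x07+5] := {0x61,0x14,0x90,0xcb,0x11}
#4 dst[0x21+4] := {0x43,0x44,0x82,0x66}
#5 dst[0x12+4] := {0xce,0xa3,0x6a,0x7a}
query mem[0x12]=0xce, mem[0x0a]=0xcb, mem[0x23]=0x82, mem[0x28]=0x66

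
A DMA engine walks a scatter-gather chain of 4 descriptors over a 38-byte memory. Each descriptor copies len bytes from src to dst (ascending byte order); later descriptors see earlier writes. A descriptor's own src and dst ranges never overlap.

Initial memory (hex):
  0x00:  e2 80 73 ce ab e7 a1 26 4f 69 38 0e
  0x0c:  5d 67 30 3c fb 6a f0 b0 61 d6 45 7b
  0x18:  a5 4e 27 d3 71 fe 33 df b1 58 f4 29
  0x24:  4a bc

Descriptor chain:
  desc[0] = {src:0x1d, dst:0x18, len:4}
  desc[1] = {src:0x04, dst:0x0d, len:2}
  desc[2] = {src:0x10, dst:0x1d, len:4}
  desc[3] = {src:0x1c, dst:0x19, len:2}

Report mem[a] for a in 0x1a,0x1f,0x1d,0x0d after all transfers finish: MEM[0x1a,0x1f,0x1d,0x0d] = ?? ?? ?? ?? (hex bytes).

#0 dst[0x18+4] := {0xfe,0x33,0xdf,0xb1}
#1 dst[0x0d+2] := {0xab,0xe7}
#2 dst[0x1d+4] := {0xfb,0x6a,0xf0,0xb0}
#3 dst[0x19+2] := {0x71,0xfb}
query mem[0x1a]=0xfb, mem[0x1f]=0xf0, mem[0x1d]=0xfb, mem[0x0d]=0xab

MEM[0x1a,0x1f,0x1d,0x0d] = fb f0 fb ab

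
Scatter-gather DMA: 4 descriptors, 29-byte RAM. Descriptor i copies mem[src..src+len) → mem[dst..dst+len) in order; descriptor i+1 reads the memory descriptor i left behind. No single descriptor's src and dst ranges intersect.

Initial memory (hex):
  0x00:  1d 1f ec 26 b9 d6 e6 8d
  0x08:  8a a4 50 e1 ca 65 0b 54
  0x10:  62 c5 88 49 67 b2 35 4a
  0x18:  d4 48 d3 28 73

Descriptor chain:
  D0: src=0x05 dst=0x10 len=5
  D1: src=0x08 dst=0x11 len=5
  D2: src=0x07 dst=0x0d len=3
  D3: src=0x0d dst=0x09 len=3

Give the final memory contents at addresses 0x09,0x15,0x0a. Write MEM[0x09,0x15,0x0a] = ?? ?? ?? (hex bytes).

MEM[0x09,0x15,0x0a] = 8d ca 8a

  after D0: wrote 5B at 0x10 = d6e68d8aa4
  after D1: wrote 5B at 0x11 = 8aa450e1ca
  after D2: wrote 3B at 0x0d = 8d8aa4
  after D3: wrote 3B at 0x09 = 8d8aa4
query mem[0x09]=0x8d, mem[0x15]=0xca, mem[0x0a]=0x8a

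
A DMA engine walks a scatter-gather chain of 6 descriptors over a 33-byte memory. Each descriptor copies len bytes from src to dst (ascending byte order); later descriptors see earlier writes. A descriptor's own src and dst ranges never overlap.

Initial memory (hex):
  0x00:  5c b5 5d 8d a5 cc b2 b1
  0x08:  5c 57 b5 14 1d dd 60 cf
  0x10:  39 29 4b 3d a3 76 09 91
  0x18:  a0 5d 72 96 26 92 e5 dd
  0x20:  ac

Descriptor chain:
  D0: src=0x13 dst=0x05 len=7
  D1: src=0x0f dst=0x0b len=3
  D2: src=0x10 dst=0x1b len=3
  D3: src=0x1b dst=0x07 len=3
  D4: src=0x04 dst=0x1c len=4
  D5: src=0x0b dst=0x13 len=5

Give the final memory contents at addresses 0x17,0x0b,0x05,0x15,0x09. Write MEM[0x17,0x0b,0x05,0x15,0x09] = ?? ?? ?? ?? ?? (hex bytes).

#0 dst[0x05+7] := {0x3d,0xa3,0x76,0x09,0x91,0xa0,0x5d}
#1 dst[0x0b+3] := {0xcf,0x39,0x29}
#2 dst[0x1b+3] := {0x39,0x29,0x4b}
#3 dst[0x07+3] := {0x39,0x29,0x4b}
#4 dst[0x1c+4] := {0xa5,0x3d,0xa3,0x39}
#5 dst[0x13+5] := {0xcf,0x39,0x29,0x60,0xcf}
query mem[0x17]=0xcf, mem[0x0b]=0xcf, mem[0x05]=0x3d, mem[0x15]=0x29, mem[0x09]=0x4b

MEM[0x17,0x0b,0x05,0x15,0x09] = cf cf 3d 29 4b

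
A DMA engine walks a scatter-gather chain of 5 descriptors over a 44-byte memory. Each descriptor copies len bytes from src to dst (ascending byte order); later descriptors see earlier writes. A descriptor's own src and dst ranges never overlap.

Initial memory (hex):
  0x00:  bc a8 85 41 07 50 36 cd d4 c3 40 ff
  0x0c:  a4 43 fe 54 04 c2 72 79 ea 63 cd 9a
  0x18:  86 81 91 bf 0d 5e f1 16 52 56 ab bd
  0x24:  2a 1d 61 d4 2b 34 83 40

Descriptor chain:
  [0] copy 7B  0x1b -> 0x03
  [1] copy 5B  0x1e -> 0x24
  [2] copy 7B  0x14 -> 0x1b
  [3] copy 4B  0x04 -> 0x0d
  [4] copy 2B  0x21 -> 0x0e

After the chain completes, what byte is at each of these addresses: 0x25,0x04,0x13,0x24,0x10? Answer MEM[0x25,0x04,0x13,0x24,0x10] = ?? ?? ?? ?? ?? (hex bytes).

  after D0: wrote 7B at 0x03 = bf0d5ef1165256
  after D1: wrote 5B at 0x24 = f1165256ab
  after D2: wrote 7B at 0x1b = ea63cd9a868191
  after D3: wrote 4B at 0x0d = 0d5ef116
  after D4: wrote 2B at 0x0e = 91ab
query mem[0x25]=0x16, mem[0x04]=0x0d, mem[0x13]=0x79, mem[0x24]=0xf1, mem[0x10]=0x16

MEM[0x25,0x04,0x13,0x24,0x10] = 16 0d 79 f1 16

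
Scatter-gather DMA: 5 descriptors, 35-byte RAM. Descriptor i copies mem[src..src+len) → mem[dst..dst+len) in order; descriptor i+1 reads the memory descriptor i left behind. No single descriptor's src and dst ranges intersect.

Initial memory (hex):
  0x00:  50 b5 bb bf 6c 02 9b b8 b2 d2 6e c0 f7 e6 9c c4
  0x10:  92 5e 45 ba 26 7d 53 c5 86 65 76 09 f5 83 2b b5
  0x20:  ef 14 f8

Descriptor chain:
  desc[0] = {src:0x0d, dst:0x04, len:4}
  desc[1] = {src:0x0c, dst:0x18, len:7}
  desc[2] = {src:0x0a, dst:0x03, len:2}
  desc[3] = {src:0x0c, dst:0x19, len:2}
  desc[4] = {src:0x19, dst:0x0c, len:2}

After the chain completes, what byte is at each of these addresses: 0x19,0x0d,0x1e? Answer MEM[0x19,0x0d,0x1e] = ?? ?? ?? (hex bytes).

  after D0: wrote 4B at 0x04 = e69cc492
  after D1: wrote 7B at 0x18 = f7e69cc4925e45
  after D2: wrote 2B at 0x03 = 6ec0
  after D3: wrote 2B at 0x19 = f7e6
  after D4: wrote 2B at 0x0c = f7e6
query mem[0x19]=0xf7, mem[0x0d]=0xe6, mem[0x1e]=0x45

MEM[0x19,0x0d,0x1e] = f7 e6 45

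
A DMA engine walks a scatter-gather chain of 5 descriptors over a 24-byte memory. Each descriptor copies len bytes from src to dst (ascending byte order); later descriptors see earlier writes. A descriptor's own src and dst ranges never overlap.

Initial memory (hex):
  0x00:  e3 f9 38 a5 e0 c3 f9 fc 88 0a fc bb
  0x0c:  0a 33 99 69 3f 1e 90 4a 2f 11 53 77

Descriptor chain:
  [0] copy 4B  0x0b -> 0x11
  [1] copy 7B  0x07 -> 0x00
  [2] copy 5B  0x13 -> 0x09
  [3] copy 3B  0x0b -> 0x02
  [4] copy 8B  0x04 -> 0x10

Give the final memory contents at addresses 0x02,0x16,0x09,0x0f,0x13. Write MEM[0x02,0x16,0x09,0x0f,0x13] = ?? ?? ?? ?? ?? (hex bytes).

MEM[0x02,0x16,0x09,0x0f,0x13] = 11 99 33 69 fc

#0 dst[0x11+4] := {0xbb,0x0a,0x33,0x99}
#1 dst[0x00+7] := {0xfc,0x88,0x0a,0xfc,0xbb,0x0a,0x33}
#2 dst[0x09+5] := {0x33,0x99,0x11,0x53,0x77}
#3 dst[0x02+3] := {0x11,0x53,0x77}
#4 dst[0x10+8] := {0x77,0x0a,0x33,0xfc,0x88,0x33,0x99,0x11}
query mem[0x02]=0x11, mem[0x16]=0x99, mem[0x09]=0x33, mem[0x0f]=0x69, mem[0x13]=0xfc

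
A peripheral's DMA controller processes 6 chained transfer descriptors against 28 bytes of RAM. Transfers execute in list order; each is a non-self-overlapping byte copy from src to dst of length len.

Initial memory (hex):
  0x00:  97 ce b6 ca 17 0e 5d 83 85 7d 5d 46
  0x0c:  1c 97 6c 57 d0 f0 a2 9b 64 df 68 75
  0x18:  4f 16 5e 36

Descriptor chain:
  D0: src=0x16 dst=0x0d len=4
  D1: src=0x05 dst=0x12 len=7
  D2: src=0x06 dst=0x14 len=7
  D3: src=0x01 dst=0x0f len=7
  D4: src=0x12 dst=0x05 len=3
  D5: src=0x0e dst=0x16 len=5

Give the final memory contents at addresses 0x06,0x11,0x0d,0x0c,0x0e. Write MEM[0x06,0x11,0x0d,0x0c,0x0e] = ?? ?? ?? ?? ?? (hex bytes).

MEM[0x06,0x11,0x0d,0x0c,0x0e] = 0e ca 68 1c 75

  after D0: wrote 4B at 0x0d = 68754f16
  after D1: wrote 7B at 0x12 = 0e5d83857d5d46
  after D2: wrote 7B at 0x14 = 5d83857d5d461c
  after D3: wrote 7B at 0x0f = ceb6ca170e5d83
  after D4: wrote 3B at 0x05 = 170e5d
  after D5: wrote 5B at 0x16 = 75ceb6ca17
query mem[0x06]=0x0e, mem[0x11]=0xca, mem[0x0d]=0x68, mem[0x0c]=0x1c, mem[0x0e]=0x75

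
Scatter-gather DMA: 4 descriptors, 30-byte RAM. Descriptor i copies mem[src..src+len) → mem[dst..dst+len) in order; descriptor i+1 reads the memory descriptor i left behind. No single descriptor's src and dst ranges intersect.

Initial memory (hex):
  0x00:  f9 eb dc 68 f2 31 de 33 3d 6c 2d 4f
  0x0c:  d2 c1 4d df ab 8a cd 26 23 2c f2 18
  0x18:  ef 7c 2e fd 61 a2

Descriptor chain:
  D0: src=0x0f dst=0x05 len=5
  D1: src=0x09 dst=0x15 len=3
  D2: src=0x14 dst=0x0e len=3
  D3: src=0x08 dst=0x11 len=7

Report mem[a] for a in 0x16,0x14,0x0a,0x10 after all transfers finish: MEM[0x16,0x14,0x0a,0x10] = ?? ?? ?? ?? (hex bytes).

[0] 0x0f->0x05 len=5 : df ab 8a cd 26
[1] 0x09->0x15 len=3 : 26 2d 4f
[2] 0x14->0x0e len=3 : 23 26 2d
[3] 0x08->0x11 len=7 : cd 26 2d 4f d2 c1 23
query mem[0x16]=0xc1, mem[0x14]=0x4f, mem[0x0a]=0x2d, mem[0x10]=0x2d

MEM[0x16,0x14,0x0a,0x10] = c1 4f 2d 2d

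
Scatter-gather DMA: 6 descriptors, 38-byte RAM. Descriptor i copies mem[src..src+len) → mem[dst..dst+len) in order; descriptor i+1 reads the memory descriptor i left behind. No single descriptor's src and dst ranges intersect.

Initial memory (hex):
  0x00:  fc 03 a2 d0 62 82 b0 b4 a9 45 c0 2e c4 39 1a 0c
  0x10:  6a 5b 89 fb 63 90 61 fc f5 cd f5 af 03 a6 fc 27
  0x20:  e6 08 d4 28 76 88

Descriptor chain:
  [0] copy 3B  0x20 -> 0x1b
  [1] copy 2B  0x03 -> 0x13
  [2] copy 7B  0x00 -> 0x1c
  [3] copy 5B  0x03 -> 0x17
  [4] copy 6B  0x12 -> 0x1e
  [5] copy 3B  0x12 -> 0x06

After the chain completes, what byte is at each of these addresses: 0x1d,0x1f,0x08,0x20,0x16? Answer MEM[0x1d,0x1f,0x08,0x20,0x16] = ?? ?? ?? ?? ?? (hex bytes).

D0: mem[0x1b..0x1d] <- [e6 08 d4]
D1: mem[0x13..0x14] <- [d0 62]
D2: mem[0x1c..0x22] <- [fc 03 a2 d0 62 82 b0]
D3: mem[0x17..0x1b] <- [d0 62 82 b0 b4]
D4: mem[0x1e..0x23] <- [89 d0 62 90 61 d0]
D5: mem[0x06..0x08] <- [89 d0 62]
query mem[0x1d]=0x03, mem[0x1f]=0xd0, mem[0x08]=0x62, mem[0x20]=0x62, mem[0x16]=0x61

MEM[0x1d,0x1f,0x08,0x20,0x16] = 03 d0 62 62 61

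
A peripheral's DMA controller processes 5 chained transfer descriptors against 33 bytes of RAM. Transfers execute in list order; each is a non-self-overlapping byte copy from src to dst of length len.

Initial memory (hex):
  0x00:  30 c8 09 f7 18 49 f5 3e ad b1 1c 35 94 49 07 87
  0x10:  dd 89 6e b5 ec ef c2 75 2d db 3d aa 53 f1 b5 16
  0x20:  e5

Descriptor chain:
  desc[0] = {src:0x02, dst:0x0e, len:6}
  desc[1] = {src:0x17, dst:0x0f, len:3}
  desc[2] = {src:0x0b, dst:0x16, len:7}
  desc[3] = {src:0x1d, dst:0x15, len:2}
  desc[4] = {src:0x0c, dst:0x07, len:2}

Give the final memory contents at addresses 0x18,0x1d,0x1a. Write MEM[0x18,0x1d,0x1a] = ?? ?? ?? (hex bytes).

  after D0: wrote 6B at 0x0e = 09f71849f53e
  after D1: wrote 3B at 0x0f = 752ddb
  after D2: wrote 7B at 0x16 = 35944909752ddb
  after D3: wrote 2B at 0x15 = f1b5
  after D4: wrote 2B at 0x07 = 9449
query mem[0x18]=0x49, mem[0x1d]=0xf1, mem[0x1a]=0x75

MEM[0x18,0x1d,0x1a] = 49 f1 75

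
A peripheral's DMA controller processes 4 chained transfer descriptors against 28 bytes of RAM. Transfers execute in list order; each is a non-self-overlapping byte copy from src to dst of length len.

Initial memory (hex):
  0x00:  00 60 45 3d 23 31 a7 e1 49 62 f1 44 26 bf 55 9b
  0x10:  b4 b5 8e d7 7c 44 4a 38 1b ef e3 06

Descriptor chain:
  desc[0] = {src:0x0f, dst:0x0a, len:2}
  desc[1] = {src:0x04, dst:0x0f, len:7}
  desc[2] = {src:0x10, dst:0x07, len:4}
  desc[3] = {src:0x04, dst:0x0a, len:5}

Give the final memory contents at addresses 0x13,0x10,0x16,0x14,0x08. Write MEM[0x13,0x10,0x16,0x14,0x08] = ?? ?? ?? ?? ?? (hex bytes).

MEM[0x13,0x10,0x16,0x14,0x08] = 49 31 4a 62 a7

D0: mem[0x0a..0x0b] <- [9b b4]
D1: mem[0x0f..0x15] <- [23 31 a7 e1 49 62 9b]
D2: mem[0x07..0x0a] <- [31 a7 e1 49]
D3: mem[0x0a..0x0e] <- [23 31 a7 31 a7]
query mem[0x13]=0x49, mem[0x10]=0x31, mem[0x16]=0x4a, mem[0x14]=0x62, mem[0x08]=0xa7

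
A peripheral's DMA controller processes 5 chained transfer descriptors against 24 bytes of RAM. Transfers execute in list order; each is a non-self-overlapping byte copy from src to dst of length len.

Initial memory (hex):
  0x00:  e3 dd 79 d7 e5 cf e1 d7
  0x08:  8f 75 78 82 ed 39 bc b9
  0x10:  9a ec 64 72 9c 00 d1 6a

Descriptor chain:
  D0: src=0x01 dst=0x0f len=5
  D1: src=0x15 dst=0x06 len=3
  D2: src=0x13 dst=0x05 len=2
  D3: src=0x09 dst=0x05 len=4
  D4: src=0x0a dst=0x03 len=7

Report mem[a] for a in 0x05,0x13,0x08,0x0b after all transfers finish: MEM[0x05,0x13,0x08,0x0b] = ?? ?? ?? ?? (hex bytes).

MEM[0x05,0x13,0x08,0x0b] = ed cf dd 82

  after D0: wrote 5B at 0x0f = dd79d7e5cf
  after D1: wrote 3B at 0x06 = 00d16a
  after D2: wrote 2B at 0x05 = cf9c
  after D3: wrote 4B at 0x05 = 757882ed
  after D4: wrote 7B at 0x03 = 7882ed39bcdd79
query mem[0x05]=0xed, mem[0x13]=0xcf, mem[0x08]=0xdd, mem[0x0b]=0x82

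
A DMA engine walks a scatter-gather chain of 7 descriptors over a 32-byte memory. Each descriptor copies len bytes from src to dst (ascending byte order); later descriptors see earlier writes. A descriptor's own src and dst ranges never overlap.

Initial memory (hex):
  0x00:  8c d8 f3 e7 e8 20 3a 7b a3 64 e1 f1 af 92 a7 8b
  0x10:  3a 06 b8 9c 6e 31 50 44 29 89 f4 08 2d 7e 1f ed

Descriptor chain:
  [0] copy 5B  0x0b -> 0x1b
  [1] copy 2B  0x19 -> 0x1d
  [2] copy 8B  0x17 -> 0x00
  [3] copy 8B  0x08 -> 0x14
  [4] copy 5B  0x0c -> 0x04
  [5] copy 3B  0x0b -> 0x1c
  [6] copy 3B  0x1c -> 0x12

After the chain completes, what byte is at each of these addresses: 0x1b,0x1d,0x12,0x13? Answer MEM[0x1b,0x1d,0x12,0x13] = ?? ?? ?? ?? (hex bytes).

  after D0: wrote 5B at 0x1b = f1af92a78b
  after D1: wrote 2B at 0x1d = 89f4
  after D2: wrote 8B at 0x00 = 442989f4f1af89f4
  after D3: wrote 8B at 0x14 = a364e1f1af92a78b
  after D4: wrote 5B at 0x04 = af92a78b3a
  after D5: wrote 3B at 0x1c = f1af92
  after D6: wrote 3B at 0x12 = f1af92
query mem[0x1b]=0x8b, mem[0x1d]=0xaf, mem[0x12]=0xf1, mem[0x13]=0xaf

MEM[0x1b,0x1d,0x12,0x13] = 8b af f1 af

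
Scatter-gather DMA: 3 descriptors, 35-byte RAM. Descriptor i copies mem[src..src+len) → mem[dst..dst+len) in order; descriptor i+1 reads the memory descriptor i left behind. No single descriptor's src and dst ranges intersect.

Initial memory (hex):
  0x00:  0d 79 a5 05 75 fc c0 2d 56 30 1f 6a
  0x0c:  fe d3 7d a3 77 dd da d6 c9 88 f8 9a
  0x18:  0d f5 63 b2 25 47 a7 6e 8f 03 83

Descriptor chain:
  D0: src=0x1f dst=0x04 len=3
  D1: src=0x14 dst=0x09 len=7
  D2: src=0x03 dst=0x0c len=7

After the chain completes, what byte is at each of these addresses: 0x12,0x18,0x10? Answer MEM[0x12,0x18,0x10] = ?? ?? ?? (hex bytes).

[0] 0x1f->0x04 len=3 : 6e 8f 03
[1] 0x14->0x09 len=7 : c9 88 f8 9a 0d f5 63
[2] 0x03->0x0c len=7 : 05 6e 8f 03 2d 56 c9
query mem[0x12]=0xc9, mem[0x18]=0x0d, mem[0x10]=0x2d

MEM[0x12,0x18,0x10] = c9 0d 2d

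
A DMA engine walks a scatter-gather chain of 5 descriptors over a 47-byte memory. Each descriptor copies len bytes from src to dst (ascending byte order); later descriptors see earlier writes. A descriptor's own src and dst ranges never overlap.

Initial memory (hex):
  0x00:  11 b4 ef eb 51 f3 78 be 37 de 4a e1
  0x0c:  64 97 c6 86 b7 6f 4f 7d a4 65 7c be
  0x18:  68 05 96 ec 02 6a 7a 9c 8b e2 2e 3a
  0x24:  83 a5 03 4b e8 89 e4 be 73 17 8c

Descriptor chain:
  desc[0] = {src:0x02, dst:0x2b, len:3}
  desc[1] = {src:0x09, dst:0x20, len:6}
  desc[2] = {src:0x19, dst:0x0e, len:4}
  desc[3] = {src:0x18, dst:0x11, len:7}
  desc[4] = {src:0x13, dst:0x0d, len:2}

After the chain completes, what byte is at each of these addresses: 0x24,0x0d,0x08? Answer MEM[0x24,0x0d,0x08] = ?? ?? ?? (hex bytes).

MEM[0x24,0x0d,0x08] = 97 96 37

  after D0: wrote 3B at 0x2b = efeb51
  after D1: wrote 6B at 0x20 = de4ae16497c6
  after D2: wrote 4B at 0x0e = 0596ec02
  after D3: wrote 7B at 0x11 = 680596ec026a7a
  after D4: wrote 2B at 0x0d = 96ec
query mem[0x24]=0x97, mem[0x0d]=0x96, mem[0x08]=0x37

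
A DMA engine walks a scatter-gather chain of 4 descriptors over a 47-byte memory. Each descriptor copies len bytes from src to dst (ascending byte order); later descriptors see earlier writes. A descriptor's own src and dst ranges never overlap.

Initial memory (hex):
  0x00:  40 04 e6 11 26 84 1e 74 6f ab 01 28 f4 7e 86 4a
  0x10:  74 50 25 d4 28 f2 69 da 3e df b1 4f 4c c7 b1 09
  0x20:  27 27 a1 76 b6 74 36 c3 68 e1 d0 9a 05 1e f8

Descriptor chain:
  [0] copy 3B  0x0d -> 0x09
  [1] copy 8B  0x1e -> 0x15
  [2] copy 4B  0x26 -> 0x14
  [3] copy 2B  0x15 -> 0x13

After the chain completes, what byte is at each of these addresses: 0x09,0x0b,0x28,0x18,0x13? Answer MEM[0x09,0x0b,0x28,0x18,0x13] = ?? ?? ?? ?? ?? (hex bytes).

MEM[0x09,0x0b,0x28,0x18,0x13] = 7e 4a 68 27 c3

#0 dst[0x09+3] := {0x7e,0x86,0x4a}
#1 dst[0x15+8] := {0xb1,0x09,0x27,0x27,0xa1,0x76,0xb6,0x74}
#2 dst[0x14+4] := {0x36,0xc3,0x68,0xe1}
#3 dst[0x13+2] := {0xc3,0x68}
query mem[0x09]=0x7e, mem[0x0b]=0x4a, mem[0x28]=0x68, mem[0x18]=0x27, mem[0x13]=0xc3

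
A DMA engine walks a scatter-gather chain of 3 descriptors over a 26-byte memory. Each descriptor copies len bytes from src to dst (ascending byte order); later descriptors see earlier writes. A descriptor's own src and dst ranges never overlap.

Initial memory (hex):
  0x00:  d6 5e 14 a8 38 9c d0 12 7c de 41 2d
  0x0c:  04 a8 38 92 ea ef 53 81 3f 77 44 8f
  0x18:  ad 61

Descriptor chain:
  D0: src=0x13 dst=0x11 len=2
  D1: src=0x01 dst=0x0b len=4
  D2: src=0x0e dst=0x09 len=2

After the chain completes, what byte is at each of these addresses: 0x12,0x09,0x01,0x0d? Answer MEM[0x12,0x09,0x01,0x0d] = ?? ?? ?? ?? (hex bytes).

MEM[0x12,0x09,0x01,0x0d] = 3f 38 5e a8

#0 dst[0x11+2] := {0x81,0x3f}
#1 dst[0x0b+4] := {0x5e,0x14,0xa8,0x38}
#2 dst[0x09+2] := {0x38,0x92}
query mem[0x12]=0x3f, mem[0x09]=0x38, mem[0x01]=0x5e, mem[0x0d]=0xa8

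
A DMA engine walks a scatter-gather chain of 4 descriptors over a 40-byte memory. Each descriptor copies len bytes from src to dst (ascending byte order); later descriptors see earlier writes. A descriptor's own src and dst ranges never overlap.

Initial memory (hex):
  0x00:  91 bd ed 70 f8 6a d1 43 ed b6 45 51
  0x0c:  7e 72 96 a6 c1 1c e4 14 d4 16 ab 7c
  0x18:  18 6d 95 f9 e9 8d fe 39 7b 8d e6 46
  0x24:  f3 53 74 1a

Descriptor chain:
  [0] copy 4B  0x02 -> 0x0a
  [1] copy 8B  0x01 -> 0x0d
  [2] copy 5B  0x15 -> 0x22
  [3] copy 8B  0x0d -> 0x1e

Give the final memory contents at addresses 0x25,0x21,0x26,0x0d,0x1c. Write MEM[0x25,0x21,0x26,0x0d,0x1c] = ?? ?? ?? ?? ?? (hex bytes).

#0 dst[0x0a+4] := {0xed,0x70,0xf8,0x6a}
#1 dst[0x0d+8] := {0xbd,0xed,0x70,0xf8,0x6a,0xd1,0x43,0xed}
#2 dst[0x22+5] := {0x16,0xab,0x7c,0x18,0x6d}
#3 dst[0x1e+8] := {0xbd,0xed,0x70,0xf8,0x6a,0xd1,0x43,0xed}
query mem[0x25]=0xed, mem[0x21]=0xf8, mem[0x26]=0x6d, mem[0x0d]=0xbd, mem[0x1c]=0xe9

MEM[0x25,0x21,0x26,0x0d,0x1c] = ed f8 6d bd e9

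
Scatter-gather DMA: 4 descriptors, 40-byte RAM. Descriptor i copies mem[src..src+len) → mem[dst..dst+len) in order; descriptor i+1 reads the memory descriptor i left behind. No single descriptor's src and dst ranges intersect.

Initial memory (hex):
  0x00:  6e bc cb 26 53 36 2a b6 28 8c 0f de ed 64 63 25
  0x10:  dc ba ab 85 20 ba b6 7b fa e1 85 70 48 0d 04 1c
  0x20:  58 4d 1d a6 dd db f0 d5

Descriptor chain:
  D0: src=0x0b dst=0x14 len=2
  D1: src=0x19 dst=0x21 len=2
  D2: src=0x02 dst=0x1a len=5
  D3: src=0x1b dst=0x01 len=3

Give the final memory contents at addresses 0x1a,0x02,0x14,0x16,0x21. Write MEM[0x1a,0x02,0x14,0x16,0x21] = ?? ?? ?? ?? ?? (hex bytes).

MEM[0x1a,0x02,0x14,0x16,0x21] = cb 53 de b6 e1

  after D0: wrote 2B at 0x14 = deed
  after D1: wrote 2B at 0x21 = e185
  after D2: wrote 5B at 0x1a = cb2653362a
  after D3: wrote 3B at 0x01 = 265336
query mem[0x1a]=0xcb, mem[0x02]=0x53, mem[0x14]=0xde, mem[0x16]=0xb6, mem[0x21]=0xe1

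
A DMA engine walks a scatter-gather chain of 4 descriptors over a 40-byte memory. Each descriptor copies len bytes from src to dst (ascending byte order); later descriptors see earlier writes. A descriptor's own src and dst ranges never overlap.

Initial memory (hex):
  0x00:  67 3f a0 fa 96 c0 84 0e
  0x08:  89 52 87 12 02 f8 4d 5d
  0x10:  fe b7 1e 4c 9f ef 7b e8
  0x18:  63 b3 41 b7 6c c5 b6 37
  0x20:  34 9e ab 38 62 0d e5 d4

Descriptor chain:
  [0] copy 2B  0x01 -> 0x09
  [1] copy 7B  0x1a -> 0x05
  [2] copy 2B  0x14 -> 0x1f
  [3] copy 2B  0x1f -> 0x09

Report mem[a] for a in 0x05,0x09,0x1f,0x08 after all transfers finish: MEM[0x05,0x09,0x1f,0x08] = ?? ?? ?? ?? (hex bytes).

D0: mem[0x09..0x0a] <- [3f a0]
D1: mem[0x05..0x0b] <- [41 b7 6c c5 b6 37 34]
D2: mem[0x1f..0x20] <- [9f ef]
D3: mem[0x09..0x0a] <- [9f ef]
query mem[0x05]=0x41, mem[0x09]=0x9f, mem[0x1f]=0x9f, mem[0x08]=0xc5

MEM[0x05,0x09,0x1f,0x08] = 41 9f 9f c5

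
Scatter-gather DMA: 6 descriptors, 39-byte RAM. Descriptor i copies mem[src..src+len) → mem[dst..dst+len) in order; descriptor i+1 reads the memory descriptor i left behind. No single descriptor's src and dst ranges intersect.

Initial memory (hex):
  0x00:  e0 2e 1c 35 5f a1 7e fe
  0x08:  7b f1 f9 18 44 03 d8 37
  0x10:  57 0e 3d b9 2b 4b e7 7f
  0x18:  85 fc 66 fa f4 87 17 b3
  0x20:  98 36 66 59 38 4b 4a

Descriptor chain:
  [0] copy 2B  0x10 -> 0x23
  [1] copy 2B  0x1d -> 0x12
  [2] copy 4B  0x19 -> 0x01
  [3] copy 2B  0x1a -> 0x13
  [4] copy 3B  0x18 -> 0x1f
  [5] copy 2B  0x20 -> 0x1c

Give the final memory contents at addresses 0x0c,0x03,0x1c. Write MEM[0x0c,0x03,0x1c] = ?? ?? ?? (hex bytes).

#0 dst[0x23+2] := {0x57,0x0e}
#1 dst[0x12+2] := {0x87,0x17}
#2 dst[0x01+4] := {0xfc,0x66,0xfa,0xf4}
#3 dst[0x13+2] := {0x66,0xfa}
#4 dst[0x1f+3] := {0x85,0xfc,0x66}
#5 dst[0x1c+2] := {0xfc,0x66}
query mem[0x0c]=0x44, mem[0x03]=0xfa, mem[0x1c]=0xfc

MEM[0x0c,0x03,0x1c] = 44 fa fc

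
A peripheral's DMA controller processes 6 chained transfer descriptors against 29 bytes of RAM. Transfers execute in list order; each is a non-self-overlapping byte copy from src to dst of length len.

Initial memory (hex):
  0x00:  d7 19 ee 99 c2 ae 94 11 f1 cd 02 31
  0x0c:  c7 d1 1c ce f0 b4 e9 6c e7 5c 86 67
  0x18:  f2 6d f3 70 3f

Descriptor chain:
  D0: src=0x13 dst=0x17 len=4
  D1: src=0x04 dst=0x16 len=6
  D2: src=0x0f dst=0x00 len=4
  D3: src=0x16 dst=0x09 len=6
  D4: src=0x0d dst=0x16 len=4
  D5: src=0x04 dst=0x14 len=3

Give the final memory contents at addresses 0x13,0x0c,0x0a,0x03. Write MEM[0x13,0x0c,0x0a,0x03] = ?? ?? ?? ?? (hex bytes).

  after D0: wrote 4B at 0x17 = 6ce75c86
  after D1: wrote 6B at 0x16 = c2ae9411f1cd
  after D2: wrote 4B at 0x00 = cef0b4e9
  after D3: wrote 6B at 0x09 = c2ae9411f1cd
  after D4: wrote 4B at 0x16 = f1cdcef0
  after D5: wrote 3B at 0x14 = c2ae94
query mem[0x13]=0x6c, mem[0x0c]=0x11, mem[0x0a]=0xae, mem[0x03]=0xe9

MEM[0x13,0x0c,0x0a,0x03] = 6c 11 ae e9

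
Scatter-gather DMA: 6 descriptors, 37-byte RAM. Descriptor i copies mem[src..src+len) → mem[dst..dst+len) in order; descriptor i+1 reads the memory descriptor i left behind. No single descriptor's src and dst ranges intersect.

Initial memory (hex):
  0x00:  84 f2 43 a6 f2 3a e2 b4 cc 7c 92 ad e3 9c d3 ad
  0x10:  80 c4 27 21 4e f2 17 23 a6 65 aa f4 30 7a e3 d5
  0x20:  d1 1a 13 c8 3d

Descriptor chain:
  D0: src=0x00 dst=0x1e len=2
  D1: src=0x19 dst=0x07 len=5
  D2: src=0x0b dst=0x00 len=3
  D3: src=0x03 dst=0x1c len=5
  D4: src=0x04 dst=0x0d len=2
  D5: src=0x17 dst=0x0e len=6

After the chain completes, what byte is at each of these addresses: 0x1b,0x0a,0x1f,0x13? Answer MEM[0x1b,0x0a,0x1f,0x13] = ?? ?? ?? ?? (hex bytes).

#0 dst[0x1e+2] := {0x84,0xf2}
#1 dst[0x07+5] := {0x65,0xaa,0xf4,0x30,0x7a}
#2 dst[0x00+3] := {0x7a,0xe3,0x9c}
#3 dst[0x1c+5] := {0xa6,0xf2,0x3a,0xe2,0x65}
#4 dst[0x0d+2] := {0xf2,0x3a}
#5 dst[0x0e+6] := {0x23,0xa6,0x65,0xaa,0xf4,0xa6}
query mem[0x1b]=0xf4, mem[0x0a]=0x30, mem[0x1f]=0xe2, mem[0x13]=0xa6

MEM[0x1b,0x0a,0x1f,0x13] = f4 30 e2 a6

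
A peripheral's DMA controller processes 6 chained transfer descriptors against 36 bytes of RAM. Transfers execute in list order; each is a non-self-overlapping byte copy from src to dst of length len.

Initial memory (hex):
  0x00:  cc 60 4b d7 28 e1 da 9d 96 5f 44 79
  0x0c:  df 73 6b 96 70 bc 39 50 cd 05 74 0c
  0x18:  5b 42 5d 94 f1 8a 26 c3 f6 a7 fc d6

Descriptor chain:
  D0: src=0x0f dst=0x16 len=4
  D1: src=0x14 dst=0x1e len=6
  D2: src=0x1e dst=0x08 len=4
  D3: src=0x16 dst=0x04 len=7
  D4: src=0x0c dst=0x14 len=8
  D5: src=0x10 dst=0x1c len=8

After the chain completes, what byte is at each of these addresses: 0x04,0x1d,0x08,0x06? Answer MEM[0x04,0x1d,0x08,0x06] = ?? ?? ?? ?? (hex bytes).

  after D0: wrote 4B at 0x16 = 9670bc39
  after D1: wrote 6B at 0x1e = cd059670bc39
  after D2: wrote 4B at 0x08 = cd059670
  after D3: wrote 7B at 0x04 = 9670bc395d94f1
  after D4: wrote 8B at 0x14 = df736b9670bc3950
  after D5: wrote 8B at 0x1c = 70bc3950df736b96
query mem[0x04]=0x96, mem[0x1d]=0xbc, mem[0x08]=0x5d, mem[0x06]=0xbc

MEM[0x04,0x1d,0x08,0x06] = 96 bc 5d bc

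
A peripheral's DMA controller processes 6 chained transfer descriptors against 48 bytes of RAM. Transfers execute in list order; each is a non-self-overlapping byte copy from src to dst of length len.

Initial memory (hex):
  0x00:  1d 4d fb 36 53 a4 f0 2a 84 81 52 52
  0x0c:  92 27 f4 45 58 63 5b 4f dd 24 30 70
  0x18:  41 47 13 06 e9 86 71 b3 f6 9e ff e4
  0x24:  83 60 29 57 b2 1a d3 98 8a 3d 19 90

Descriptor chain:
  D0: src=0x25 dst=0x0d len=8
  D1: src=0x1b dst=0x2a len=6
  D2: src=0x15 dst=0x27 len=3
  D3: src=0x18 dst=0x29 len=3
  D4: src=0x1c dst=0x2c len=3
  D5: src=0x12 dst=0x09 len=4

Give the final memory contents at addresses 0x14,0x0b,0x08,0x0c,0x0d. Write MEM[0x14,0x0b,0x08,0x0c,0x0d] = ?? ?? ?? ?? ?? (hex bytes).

D0: mem[0x0d..0x14] <- [60 29 57 b2 1a d3 98 8a]
D1: mem[0x2a..0x2f] <- [06 e9 86 71 b3 f6]
D2: mem[0x27..0x29] <- [24 30 70]
D3: mem[0x29..0x2b] <- [41 47 13]
D4: mem[0x2c..0x2e] <- [e9 86 71]
D5: mem[0x09..0x0c] <- [d3 98 8a 24]
query mem[0x14]=0x8a, mem[0x0b]=0x8a, mem[0x08]=0x84, mem[0x0c]=0x24, mem[0x0d]=0x60

MEM[0x14,0x0b,0x08,0x0c,0x0d] = 8a 8a 84 24 60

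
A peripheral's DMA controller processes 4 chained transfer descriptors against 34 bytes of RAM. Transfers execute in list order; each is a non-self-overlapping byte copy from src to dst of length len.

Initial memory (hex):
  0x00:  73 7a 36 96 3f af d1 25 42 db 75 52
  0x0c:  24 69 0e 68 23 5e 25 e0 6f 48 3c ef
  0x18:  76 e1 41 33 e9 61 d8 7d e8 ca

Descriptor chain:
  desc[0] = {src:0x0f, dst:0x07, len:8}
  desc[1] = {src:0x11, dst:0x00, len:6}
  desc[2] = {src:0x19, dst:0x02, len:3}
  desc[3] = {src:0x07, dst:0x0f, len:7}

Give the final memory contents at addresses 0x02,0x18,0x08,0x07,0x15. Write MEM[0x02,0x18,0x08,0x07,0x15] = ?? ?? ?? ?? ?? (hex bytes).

#0 dst[0x07+8] := {0x68,0x23,0x5e,0x25,0xe0,0x6f,0x48,0x3c}
#1 dst[0x00+6] := {0x5e,0x25,0xe0,0x6f,0x48,0x3c}
#2 dst[0x02+3] := {0xe1,0x41,0x33}
#3 dst[0x0f+7] := {0x68,0x23,0x5e,0x25,0xe0,0x6f,0x48}
query mem[0x02]=0xe1, mem[0x18]=0x76, mem[0x08]=0x23, mem[0x07]=0x68, mem[0x15]=0x48

MEM[0x02,0x18,0x08,0x07,0x15] = e1 76 23 68 48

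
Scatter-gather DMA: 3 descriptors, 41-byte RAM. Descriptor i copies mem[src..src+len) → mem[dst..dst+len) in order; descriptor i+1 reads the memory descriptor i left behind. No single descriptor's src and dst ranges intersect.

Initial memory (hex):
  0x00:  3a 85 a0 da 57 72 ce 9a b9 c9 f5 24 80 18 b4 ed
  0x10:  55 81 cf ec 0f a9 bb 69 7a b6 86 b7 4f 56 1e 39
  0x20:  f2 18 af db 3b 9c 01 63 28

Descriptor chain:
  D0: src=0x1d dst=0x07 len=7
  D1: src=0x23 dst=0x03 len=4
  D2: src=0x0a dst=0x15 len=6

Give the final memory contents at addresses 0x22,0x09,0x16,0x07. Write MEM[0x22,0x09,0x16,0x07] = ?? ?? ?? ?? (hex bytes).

MEM[0x22,0x09,0x16,0x07] = af 39 18 56

  after D0: wrote 7B at 0x07 = 561e39f218afdb
  after D1: wrote 4B at 0x03 = db3b9c01
  after D2: wrote 6B at 0x15 = f218afdbb4ed
query mem[0x22]=0xaf, mem[0x09]=0x39, mem[0x16]=0x18, mem[0x07]=0x56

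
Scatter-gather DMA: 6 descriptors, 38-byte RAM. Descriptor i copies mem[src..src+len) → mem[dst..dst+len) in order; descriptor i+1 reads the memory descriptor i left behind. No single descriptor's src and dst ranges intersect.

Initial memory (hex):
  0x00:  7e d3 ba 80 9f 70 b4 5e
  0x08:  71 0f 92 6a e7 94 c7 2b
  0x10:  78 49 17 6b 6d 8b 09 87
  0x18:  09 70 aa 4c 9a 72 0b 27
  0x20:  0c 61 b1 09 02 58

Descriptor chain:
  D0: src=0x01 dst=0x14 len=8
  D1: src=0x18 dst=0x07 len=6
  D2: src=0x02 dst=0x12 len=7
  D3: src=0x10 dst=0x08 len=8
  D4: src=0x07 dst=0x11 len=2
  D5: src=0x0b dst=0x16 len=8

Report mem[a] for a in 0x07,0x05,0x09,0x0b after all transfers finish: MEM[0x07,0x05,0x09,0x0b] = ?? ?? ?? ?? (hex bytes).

MEM[0x07,0x05,0x09,0x0b] = 70 70 49 80

[0] 0x01->0x14 len=8 : d3 ba 80 9f 70 b4 5e 71
[1] 0x18->0x07 len=6 : 70 b4 5e 71 9a 72
[2] 0x02->0x12 len=7 : ba 80 9f 70 b4 70 b4
[3] 0x10->0x08 len=8 : 78 49 ba 80 9f 70 b4 70
[4] 0x07->0x11 len=2 : 70 78
[5] 0x0b->0x16 len=8 : 80 9f 70 b4 70 78 70 78
query mem[0x07]=0x70, mem[0x05]=0x70, mem[0x09]=0x49, mem[0x0b]=0x80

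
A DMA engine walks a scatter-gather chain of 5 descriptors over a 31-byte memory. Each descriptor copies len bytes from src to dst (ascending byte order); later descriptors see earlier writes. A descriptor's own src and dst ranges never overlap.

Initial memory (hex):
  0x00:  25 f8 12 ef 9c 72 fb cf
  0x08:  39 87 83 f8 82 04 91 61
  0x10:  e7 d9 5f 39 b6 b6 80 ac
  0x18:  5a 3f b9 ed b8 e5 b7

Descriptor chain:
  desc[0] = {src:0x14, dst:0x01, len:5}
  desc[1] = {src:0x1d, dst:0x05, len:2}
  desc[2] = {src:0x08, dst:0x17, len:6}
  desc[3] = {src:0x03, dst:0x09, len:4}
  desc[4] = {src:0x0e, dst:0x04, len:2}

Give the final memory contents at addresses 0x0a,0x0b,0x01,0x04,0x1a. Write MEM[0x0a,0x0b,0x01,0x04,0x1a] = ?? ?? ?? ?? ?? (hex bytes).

MEM[0x0a,0x0b,0x01,0x04,0x1a] = ac e5 b6 91 f8

[0] 0x14->0x01 len=5 : b6 b6 80 ac 5a
[1] 0x1d->0x05 len=2 : e5 b7
[2] 0x08->0x17 len=6 : 39 87 83 f8 82 04
[3] 0x03->0x09 len=4 : 80 ac e5 b7
[4] 0x0e->0x04 len=2 : 91 61
query mem[0x0a]=0xac, mem[0x0b]=0xe5, mem[0x01]=0xb6, mem[0x04]=0x91, mem[0x1a]=0xf8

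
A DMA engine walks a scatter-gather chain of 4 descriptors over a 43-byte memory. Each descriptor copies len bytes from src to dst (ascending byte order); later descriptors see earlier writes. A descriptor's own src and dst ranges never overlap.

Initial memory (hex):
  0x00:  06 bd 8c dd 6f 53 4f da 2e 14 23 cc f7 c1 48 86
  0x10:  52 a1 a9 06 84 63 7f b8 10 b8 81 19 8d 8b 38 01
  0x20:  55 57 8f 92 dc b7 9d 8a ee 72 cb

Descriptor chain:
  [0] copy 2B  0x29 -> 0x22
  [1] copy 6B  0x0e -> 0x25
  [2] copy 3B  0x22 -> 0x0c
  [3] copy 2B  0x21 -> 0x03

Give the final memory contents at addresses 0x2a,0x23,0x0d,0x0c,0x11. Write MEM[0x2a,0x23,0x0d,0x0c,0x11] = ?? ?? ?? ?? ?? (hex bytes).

MEM[0x2a,0x23,0x0d,0x0c,0x11] = 06 cb cb 72 a1

  after D0: wrote 2B at 0x22 = 72cb
  after D1: wrote 6B at 0x25 = 488652a1a906
  after D2: wrote 3B at 0x0c = 72cbdc
  after D3: wrote 2B at 0x03 = 5772
query mem[0x2a]=0x06, mem[0x23]=0xcb, mem[0x0d]=0xcb, mem[0x0c]=0x72, mem[0x11]=0xa1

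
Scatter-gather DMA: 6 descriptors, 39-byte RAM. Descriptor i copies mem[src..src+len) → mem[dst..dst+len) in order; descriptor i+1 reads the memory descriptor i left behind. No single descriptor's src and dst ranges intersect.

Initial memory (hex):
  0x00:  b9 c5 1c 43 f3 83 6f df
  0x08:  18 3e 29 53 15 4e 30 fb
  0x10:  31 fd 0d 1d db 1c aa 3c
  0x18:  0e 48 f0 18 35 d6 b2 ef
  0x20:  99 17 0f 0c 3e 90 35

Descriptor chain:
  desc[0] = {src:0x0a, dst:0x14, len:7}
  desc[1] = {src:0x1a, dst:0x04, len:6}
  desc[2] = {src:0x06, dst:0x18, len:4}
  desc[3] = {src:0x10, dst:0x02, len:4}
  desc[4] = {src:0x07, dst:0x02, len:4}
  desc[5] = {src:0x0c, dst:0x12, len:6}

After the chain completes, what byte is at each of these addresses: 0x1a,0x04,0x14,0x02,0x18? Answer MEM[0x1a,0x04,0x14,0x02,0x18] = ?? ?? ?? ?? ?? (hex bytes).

#0 dst[0x14+7] := {0x29,0x53,0x15,0x4e,0x30,0xfb,0x31}
#1 dst[0x04+6] := {0x31,0x18,0x35,0xd6,0xb2,0xef}
#2 dst[0x18+4] := {0x35,0xd6,0xb2,0xef}
#3 dst[0x02+4] := {0x31,0xfd,0x0d,0x1d}
#4 dst[0x02+4] := {0xd6,0xb2,0xef,0x29}
#5 dst[0x12+6] := {0x15,0x4e,0x30,0xfb,0x31,0xfd}
query mem[0x1a]=0xb2, mem[0x04]=0xef, mem[0x14]=0x30, mem[0x02]=0xd6, mem[0x18]=0x35

MEM[0x1a,0x04,0x14,0x02,0x18] = b2 ef 30 d6 35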